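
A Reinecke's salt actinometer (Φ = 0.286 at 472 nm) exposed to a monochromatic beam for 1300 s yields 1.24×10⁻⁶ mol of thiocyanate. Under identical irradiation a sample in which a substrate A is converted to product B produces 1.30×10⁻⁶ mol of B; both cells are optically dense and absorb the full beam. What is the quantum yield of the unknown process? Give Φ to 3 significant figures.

Photons absorbed by the actinometer: 1.24×10⁻⁶ / 0.286 = 4.336×10⁻⁶ mol.
Φ(unknown) = 1.30×10⁻⁶ / 4.336×10⁻⁶ = 0.300.

Φ = 0.300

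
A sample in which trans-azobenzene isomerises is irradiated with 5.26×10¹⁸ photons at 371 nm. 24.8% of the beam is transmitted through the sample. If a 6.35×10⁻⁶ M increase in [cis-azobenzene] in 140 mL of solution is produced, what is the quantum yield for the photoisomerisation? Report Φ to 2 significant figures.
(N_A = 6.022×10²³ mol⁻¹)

Φ = 0.14

Product: (6.35×10⁻⁶ M)(0.14 L) = 8.890×10⁻⁷ mol.
Moles of photons: 5.26×10¹⁸ / 6.022×10²³ = 8.735×10⁻⁶ mol.
Fraction absorbed: 1 − 24.8/100 = 0.7520.
Photons absorbed: 0.7520 × 8.735×10⁻⁶ = 6.569×10⁻⁶ mol.
Φ = 8.890×10⁻⁷ mol / 6.569×10⁻⁶ mol photons = 0.14.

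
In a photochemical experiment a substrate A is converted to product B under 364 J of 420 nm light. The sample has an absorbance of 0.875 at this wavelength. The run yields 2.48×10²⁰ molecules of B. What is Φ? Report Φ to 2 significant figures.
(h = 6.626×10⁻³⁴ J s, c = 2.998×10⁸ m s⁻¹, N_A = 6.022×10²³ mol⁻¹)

Product: 2.48×10²⁰ / 6.022×10²³ = 4.118×10⁻⁴ mol.
Photon energy at 420 nm: hc/λ = (6.626×10⁻³⁴)(2.998×10⁸)/(420×10⁻⁹) = 4.730×10⁻¹⁹ J.
Photons incident: 364 / 4.730×10⁻¹⁹ = 7.696×10²⁰, i.e. 7.696×10²⁰/6.022×10²³ = 0.001278 mol.
Fraction absorbed: 1 − 10^(−0.875) = 0.8666.
Photons absorbed: 0.8666 × 0.001278 = 0.001108 mol.
Φ = 4.118×10⁻⁴ mol / 0.001108 mol photons = 0.37.

Φ = 0.37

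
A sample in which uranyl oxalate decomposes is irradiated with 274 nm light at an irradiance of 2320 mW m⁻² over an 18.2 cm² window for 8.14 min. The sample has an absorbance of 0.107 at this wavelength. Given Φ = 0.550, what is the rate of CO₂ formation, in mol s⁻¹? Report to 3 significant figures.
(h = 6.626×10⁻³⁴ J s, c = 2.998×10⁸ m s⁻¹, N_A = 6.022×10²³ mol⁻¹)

1.16×10⁻⁹ mol s⁻¹

Photon energy at 274 nm: hc/λ = (6.626×10⁻³⁴)(2.998×10⁸)/(274×10⁻⁹) = 7.250×10⁻¹⁹ J.
Energy delivered: (2320 mW m⁻²)(18.2×10⁻⁴ m²)(488.4 s) = 2.062 J.
Photons incident: 2.062 / 7.250×10⁻¹⁹ = 2.844×10¹⁸, i.e. 2.844×10¹⁸/6.022×10²³ = 4.723×10⁻⁶ mol.
Fraction absorbed: 1 − 10^(−0.107) = 0.2184.
Photons absorbed: 0.2184 × 4.723×10⁻⁶ = 1.032×10⁻⁶ mol.
Product formed: 0.550 × 1.032×10⁻⁶ = 5.676×10⁻⁷ mol.
Rate: 5.676×10⁻⁷ / 488.4 s = 1.16×10⁻⁹ mol s⁻¹.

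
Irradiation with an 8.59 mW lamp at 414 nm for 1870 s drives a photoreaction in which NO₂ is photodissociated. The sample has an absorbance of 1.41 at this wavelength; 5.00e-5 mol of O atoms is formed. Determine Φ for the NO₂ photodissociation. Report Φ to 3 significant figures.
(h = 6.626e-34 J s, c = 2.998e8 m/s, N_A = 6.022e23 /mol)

Φ = 0.936

Photon energy at 414 nm: hc/λ = (6.626e-34)(2.998e8)/(414e-9) = 4.798e-19 J.
Energy delivered: (8.59 mW)(1870 s) = 16.06 J.
Photons incident: 16.06 / 4.798e-19 = 3.347e19, i.e. 3.347e19/6.022e23 = 5.558e-5 mol.
Fraction absorbed: 1 − 10^(−1.41) = 0.9611.
Photons absorbed: 0.9611 × 5.558e-5 = 5.342e-5 mol.
Φ = 5.00e-5 mol / 5.342e-5 mol photons = 0.936.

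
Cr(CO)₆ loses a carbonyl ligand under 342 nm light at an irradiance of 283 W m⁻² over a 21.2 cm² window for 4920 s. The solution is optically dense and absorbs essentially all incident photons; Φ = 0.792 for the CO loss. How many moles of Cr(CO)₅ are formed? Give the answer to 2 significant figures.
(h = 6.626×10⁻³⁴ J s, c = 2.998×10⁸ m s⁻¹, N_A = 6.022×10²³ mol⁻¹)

0.0067 mol

Photon energy at 342 nm: hc/λ = (6.626×10⁻³⁴)(2.998×10⁸)/(342×10⁻⁹) = 5.808×10⁻¹⁹ J.
Energy delivered: (283 W m⁻²)(21.2×10⁻⁴ m²)(4920 s) = 2952 J.
Photons incident: 2952 / 5.808×10⁻¹⁹ = 5.083×10²¹, i.e. 5.083×10²¹/6.022×10²³ = 0.008441 mol.
Product: Φ × n_abs = 0.792 × 0.008441 = 0.006685 mol.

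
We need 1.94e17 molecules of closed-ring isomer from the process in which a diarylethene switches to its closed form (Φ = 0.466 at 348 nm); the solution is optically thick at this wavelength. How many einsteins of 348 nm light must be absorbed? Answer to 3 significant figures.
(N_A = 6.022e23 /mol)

Product: 1.94e17 / 6.022e23 = 3.222e-7 mol.
Photons that must be absorbed: 3.222e-7 / 0.466 = 6.914e-7 mol.

6.91e-7 einstein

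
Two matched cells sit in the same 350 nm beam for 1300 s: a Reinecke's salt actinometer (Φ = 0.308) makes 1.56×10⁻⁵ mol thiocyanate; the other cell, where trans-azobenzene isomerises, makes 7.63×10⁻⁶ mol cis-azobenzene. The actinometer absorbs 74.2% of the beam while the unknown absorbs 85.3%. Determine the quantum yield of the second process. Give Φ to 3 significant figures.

Photons absorbed by the actinometer: 1.56×10⁻⁵ / 0.308 = 5.065×10⁻⁵ mol.
Incident flux: 5.065×10⁻⁵ / 0.742 = 6.826×10⁻⁵ einstein.
Absorbed by unknown: 0.853 × 6.826×10⁻⁵ = 5.823×10⁻⁵ mol.
Φ(unknown) = 7.63×10⁻⁶ / 5.823×10⁻⁵ = 0.131.

Φ = 0.131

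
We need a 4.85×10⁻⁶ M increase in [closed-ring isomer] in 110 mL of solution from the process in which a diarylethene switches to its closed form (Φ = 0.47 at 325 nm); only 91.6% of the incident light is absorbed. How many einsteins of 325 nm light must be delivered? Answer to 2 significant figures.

1.2×10⁻⁶ einstein

Product: (4.85×10⁻⁶ M)(0.11 L) = 5.335×10⁻⁷ mol.
Photons that must be absorbed: 5.335×10⁻⁷ / 0.47 = 1.135×10⁻⁶ mol.
Incident photons needed: 1.135×10⁻⁶ / 0.916 = 1.239×10⁻⁶ mol.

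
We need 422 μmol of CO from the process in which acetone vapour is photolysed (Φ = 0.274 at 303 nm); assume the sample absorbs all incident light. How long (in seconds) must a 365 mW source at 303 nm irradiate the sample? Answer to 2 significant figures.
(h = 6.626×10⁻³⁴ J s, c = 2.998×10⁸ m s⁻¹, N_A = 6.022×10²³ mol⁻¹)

Product: 422 μmol = 4.22×10⁻⁴ mol.
Photons that must be absorbed: 4.22×10⁻⁴ / 0.274 = 0.001540 mol.
Photon energy: hc/λ = 6.556×10⁻¹⁹ J; per mole, 3.948×10⁵ J mol⁻¹.
Energy required: 0.001540 × 3.948×10⁵ = 608.0 J.
Time: 608.0 J / 0.365 W = 1700 s.

t ≈ 1700 s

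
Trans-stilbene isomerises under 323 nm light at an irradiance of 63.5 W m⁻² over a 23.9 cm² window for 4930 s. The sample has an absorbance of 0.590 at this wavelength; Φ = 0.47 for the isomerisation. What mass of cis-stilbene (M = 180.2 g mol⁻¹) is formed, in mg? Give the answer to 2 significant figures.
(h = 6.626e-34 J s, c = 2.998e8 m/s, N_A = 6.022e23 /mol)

130 mg

Photon energy at 323 nm: hc/λ = (6.626e-34)(2.998e8)/(323e-9) = 6.150e-19 J.
Energy delivered: (63.5 W m⁻²)(23.9e-4 m²)(4930 s) = 748.2 J.
Photons incident: 748.2 / 6.150e-19 = 1.217e21, i.e. 1.217e21/6.022e23 = 0.002021 mol.
Fraction absorbed: 1 − 10^(−0.590) = 0.7430.
Photons absorbed: 0.7430 × 0.002021 = 0.001502 mol.
Product: Φ × n_abs = 0.47 × 0.001502 = 7.059e-4 mol.
Mass: 7.059e-4 × 180.2 = 0.1272 g = 130 mg.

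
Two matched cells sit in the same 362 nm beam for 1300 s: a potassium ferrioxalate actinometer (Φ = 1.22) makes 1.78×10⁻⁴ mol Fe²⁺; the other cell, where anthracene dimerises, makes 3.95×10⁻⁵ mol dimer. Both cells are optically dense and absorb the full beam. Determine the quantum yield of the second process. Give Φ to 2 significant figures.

Photons absorbed by the actinometer: 1.78×10⁻⁴ / 1.22 = 1.459×10⁻⁴ mol.
Φ(unknown) = 3.95×10⁻⁵ / 1.459×10⁻⁴ = 0.27.

Φ = 0.27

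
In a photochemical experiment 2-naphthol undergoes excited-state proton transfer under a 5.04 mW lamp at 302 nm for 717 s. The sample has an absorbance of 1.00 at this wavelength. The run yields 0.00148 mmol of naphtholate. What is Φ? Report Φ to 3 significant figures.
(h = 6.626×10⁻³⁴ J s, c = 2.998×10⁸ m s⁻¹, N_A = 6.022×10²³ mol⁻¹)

Φ = 0.180

Product: 0.00148 mmol = 1.48×10⁻⁶ mol.
Photon energy at 302 nm: hc/λ = (6.626×10⁻³⁴)(2.998×10⁸)/(302×10⁻⁹) = 6.578×10⁻¹⁹ J.
Energy delivered: (5.04 mW)(717 s) = 3.614 J.
Photons incident: 3.614 / 6.578×10⁻¹⁹ = 5.494×10¹⁸, i.e. 5.494×10¹⁸/6.022×10²³ = 9.123×10⁻⁶ mol.
Fraction absorbed: 1 − 10^(−1.00) = 0.9000.
Photons absorbed: 0.9000 × 9.123×10⁻⁶ = 8.211×10⁻⁶ mol.
Φ = 1.48×10⁻⁶ mol / 8.211×10⁻⁶ mol photons = 0.180.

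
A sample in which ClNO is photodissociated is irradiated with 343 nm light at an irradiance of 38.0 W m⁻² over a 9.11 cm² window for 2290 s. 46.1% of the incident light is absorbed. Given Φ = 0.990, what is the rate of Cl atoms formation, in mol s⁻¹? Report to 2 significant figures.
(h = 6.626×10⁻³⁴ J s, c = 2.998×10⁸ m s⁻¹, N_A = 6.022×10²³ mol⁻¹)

4.5×10⁻⁸ mol s⁻¹

Photon energy at 343 nm: hc/λ = (6.626×10⁻³⁴)(2.998×10⁸)/(343×10⁻⁹) = 5.791×10⁻¹⁹ J.
Energy delivered: (38.0 W m⁻²)(9.11×10⁻⁴ m²)(2290 s) = 79.28 J.
Photons incident: 79.28 / 5.791×10⁻¹⁹ = 1.369×10²⁰, i.e. 1.369×10²⁰/6.022×10²³ = 2.273×10⁻⁴ mol.
Photons absorbed: 0.461 × 2.273×10⁻⁴ = 1.048×10⁻⁴ mol.
Product formed: 0.990 × 1.048×10⁻⁴ = 1.038×10⁻⁴ mol.
Rate: 1.038×10⁻⁴ / 2290 s = 4.5×10⁻⁸ mol s⁻¹.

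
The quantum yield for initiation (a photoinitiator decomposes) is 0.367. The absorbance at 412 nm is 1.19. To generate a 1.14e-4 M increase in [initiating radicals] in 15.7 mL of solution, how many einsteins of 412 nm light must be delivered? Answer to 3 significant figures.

Product: (1.14e-4 M)(0.0157 L) = 1.790e-6 mol.
Photons that must be absorbed: 1.790e-6 / 0.367 = 4.877e-6 mol.
Fraction absorbed: 1 − 10^(−1.19) = 0.9354.
Incident photons needed: 4.877e-6 / 0.9354 = 5.214e-6 mol.

5.21e-6 einstein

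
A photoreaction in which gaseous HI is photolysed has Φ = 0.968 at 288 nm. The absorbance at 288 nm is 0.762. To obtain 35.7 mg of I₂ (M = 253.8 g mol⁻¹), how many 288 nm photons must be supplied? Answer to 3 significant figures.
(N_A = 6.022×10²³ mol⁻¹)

Product: 35.7 mg / 253.8 g mol⁻¹ = 1.407×10⁻⁴ mol.
Photons that must be absorbed: 1.407×10⁻⁴ / 0.968 = 1.454×10⁻⁴ mol.
Fraction absorbed: 1 − 10^(−0.762) = 0.8270.
Incident photons needed: 1.454×10⁻⁴ / 0.8270 = 1.758×10⁻⁴ mol.
Photon count: 1.758×10⁻⁴ × 6.022×10²³ = 1.06×10²⁰.

1.06×10²⁰ photons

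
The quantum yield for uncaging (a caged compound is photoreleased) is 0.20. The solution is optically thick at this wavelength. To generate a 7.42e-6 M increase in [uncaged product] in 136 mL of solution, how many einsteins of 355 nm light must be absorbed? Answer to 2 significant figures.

5.0e-6 einstein

Product: (7.42e-6 M)(0.136 L) = 1.009e-6 mol.
Photons that must be absorbed: 1.009e-6 / 0.20 = 5.045e-6 mol.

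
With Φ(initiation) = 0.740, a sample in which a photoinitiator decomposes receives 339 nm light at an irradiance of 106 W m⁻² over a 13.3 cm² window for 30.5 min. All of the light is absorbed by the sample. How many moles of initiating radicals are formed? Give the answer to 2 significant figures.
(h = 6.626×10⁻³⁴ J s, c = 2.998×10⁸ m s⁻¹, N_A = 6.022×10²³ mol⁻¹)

5.4×10⁻⁴ mol

Photon energy at 339 nm: hc/λ = (6.626×10⁻³⁴)(2.998×10⁸)/(339×10⁻⁹) = 5.860×10⁻¹⁹ J.
Energy delivered: (106 W m⁻²)(13.3×10⁻⁴ m²)(1830 s) = 258.0 J.
Photons incident: 258.0 / 5.860×10⁻¹⁹ = 4.403×10²⁰, i.e. 4.403×10²⁰/6.022×10²³ = 7.312×10⁻⁴ mol.
Product: Φ × n_abs = 0.740 × 7.312×10⁻⁴ = 5.411×10⁻⁴ mol.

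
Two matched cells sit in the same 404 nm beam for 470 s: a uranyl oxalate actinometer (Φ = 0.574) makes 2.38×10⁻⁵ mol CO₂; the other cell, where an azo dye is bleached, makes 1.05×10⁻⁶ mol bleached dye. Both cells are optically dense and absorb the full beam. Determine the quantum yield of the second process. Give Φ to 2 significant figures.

Φ = 0.025

Photons absorbed by the actinometer: 2.38×10⁻⁵ / 0.574 = 4.146×10⁻⁵ mol.
Φ(unknown) = 1.05×10⁻⁶ / 4.146×10⁻⁵ = 0.025.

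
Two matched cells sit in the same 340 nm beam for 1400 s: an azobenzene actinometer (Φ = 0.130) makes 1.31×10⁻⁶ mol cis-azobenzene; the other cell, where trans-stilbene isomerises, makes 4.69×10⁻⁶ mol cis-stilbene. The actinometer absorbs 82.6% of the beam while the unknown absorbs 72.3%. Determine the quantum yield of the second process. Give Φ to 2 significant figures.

Photons absorbed by the actinometer: 1.31×10⁻⁶ / 0.130 = 1.008×10⁻⁵ mol.
Incident flux: 1.008×10⁻⁵ / 0.826 = 1.220×10⁻⁵ einstein.
Absorbed by unknown: 0.723 × 1.220×10⁻⁵ = 8.821×10⁻⁶ mol.
Φ(unknown) = 4.69×10⁻⁶ / 8.821×10⁻⁶ = 0.53.

Φ = 0.53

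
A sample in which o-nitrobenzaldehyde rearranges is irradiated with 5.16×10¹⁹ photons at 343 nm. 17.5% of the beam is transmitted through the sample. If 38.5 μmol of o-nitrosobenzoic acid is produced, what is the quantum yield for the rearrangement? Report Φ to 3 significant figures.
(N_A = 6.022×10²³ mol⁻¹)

Product: 38.5 μmol = 3.85×10⁻⁵ mol.
Moles of photons: 5.16×10¹⁹ / 6.022×10²³ = 8.569×10⁻⁵ mol.
Fraction absorbed: 1 − 17.5/100 = 0.8250.
Photons absorbed: 0.8250 × 8.569×10⁻⁵ = 7.069×10⁻⁵ mol.
Φ = 3.85×10⁻⁵ mol / 7.069×10⁻⁵ mol photons = 0.545.

Φ = 0.545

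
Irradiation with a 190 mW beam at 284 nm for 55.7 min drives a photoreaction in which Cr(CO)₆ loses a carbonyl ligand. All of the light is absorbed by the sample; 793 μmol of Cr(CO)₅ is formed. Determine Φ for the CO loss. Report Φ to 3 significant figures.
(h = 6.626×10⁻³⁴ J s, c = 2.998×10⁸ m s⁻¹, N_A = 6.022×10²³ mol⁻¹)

Φ = 0.526

Product: 793 μmol = 7.93×10⁻⁴ mol.
Photon energy at 284 nm: hc/λ = (6.626×10⁻³⁴)(2.998×10⁸)/(284×10⁻⁹) = 6.995×10⁻¹⁹ J.
Energy delivered: (190 mW)(3342 s) = 635.0 J.
Photons incident: 635.0 / 6.995×10⁻¹⁹ = 9.078×10²⁰, i.e. 9.078×10²⁰/6.022×10²³ = 0.001507 mol.
Φ = 7.93×10⁻⁴ mol / 0.001507 mol photons = 0.526.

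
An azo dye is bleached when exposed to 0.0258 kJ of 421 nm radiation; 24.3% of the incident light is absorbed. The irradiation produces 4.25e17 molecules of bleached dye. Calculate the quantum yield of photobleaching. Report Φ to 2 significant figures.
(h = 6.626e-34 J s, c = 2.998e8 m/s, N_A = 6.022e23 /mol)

Φ = 0.032

Product: 4.25e17 / 6.022e23 = 7.057e-7 mol.
Photon energy at 421 nm: hc/λ = (6.626e-34)(2.998e8)/(421e-9) = 4.718e-19 J.
Incident energy: 0.0258 kJ = 25.8 J.
Photons incident: 25.8 / 4.718e-19 = 5.468e19, i.e. 5.468e19/6.022e23 = 9.080e-5 mol.
Photons absorbed: 0.243 × 9.080e-5 = 2.206e-5 mol.
Φ = 7.057e-7 mol / 2.206e-5 mol photons = 0.032.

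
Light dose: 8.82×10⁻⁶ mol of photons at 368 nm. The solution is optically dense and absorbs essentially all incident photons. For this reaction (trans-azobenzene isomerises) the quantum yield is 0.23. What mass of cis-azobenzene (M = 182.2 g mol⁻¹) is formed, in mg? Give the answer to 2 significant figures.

Product: Φ × n_abs = 0.23 × 8.82×10⁻⁶ = 2.029×10⁻⁶ mol.
Mass: 2.029×10⁻⁶ × 182.2 = 3.697×10⁻⁴ g = 0.37 mg.

0.37 mg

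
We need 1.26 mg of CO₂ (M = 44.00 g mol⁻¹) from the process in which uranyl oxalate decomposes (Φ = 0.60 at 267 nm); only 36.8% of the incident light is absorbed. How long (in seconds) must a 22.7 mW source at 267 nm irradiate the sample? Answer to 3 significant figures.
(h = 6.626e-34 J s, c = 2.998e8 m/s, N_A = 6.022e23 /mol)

t ≈ 2560 s

Product: 1.26 mg / 44.00 g mol⁻¹ = 2.864e-5 mol.
Photons that must be absorbed: 2.864e-5 / 0.60 = 4.773e-5 mol.
Incident photons needed: 4.773e-5 / 0.368 = 1.297e-4 mol.
Photon energy: hc/λ = 7.440e-19 J; per mole, 4.480e5 J mol⁻¹.
Energy required: 1.297e-4 × 4.480e5 = 58.11 J.
Time: 58.11 J / 0.0227 W = 2560 s.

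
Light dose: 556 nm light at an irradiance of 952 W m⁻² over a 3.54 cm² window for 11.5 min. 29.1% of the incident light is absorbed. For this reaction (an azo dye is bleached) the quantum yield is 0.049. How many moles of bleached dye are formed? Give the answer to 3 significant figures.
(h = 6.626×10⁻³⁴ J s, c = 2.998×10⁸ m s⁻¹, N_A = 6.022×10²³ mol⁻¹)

1.54×10⁻⁵ mol

Photon energy at 556 nm: hc/λ = (6.626×10⁻³⁴)(2.998×10⁸)/(556×10⁻⁹) = 3.573×10⁻¹⁹ J.
Energy delivered: (952 W m⁻²)(3.54×10⁻⁴ m²)(690 s) = 232.5 J.
Photons incident: 232.5 / 3.573×10⁻¹⁹ = 6.507×10²⁰, i.e. 6.507×10²⁰/6.022×10²³ = 0.001081 mol.
Photons absorbed: 0.291 × 0.001081 = 3.146×10⁻⁴ mol.
Product: Φ × n_abs = 0.049 × 3.146×10⁻⁴ = 1.542×10⁻⁵ mol.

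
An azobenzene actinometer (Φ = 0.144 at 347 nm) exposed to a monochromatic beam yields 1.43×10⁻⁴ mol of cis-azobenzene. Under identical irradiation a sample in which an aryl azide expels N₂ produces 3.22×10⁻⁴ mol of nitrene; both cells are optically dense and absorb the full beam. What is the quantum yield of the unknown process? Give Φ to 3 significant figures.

Φ = 0.324

Photons absorbed by the actinometer: 1.43×10⁻⁴ / 0.144 = 9.931×10⁻⁴ mol.
Φ(unknown) = 3.22×10⁻⁴ / 9.931×10⁻⁴ = 0.324.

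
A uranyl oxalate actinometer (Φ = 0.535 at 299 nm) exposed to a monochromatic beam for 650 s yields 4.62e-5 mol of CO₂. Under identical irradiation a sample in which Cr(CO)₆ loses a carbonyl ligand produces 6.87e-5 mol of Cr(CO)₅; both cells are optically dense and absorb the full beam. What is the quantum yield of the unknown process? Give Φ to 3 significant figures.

Photons absorbed by the actinometer: 4.62e-5 / 0.535 = 8.636e-5 mol.
Φ(unknown) = 6.87e-5 / 8.636e-5 = 0.796.

Φ = 0.796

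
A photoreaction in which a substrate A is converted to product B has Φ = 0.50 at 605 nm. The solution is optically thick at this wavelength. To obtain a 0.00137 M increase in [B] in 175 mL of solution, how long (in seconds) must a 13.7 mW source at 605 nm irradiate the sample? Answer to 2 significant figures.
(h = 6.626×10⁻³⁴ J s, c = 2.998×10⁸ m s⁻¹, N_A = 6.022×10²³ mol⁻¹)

t ≈ 6900 s

Product: (0.00137 M)(0.175 L) = 2.397×10⁻⁴ mol.
Photons that must be absorbed: 2.397×10⁻⁴ / 0.50 = 4.794×10⁻⁴ mol.
Photon energy: hc/λ = 3.283×10⁻¹⁹ J; per mole, 1.977×10⁵ J mol⁻¹.
Energy required: 4.794×10⁻⁴ × 1.977×10⁵ = 94.78 J.
Time: 94.78 J / 0.0137 W = 6900 s.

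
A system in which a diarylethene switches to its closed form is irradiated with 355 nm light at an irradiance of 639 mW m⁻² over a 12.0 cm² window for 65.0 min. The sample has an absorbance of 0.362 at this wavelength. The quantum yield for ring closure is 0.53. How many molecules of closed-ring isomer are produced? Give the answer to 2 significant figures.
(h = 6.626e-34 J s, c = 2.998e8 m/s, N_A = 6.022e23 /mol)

1.6e18 molecules

Photon energy at 355 nm: hc/λ = (6.626e-34)(2.998e8)/(355e-9) = 5.596e-19 J.
Energy delivered: (639 mW m⁻²)(12.0e-4 m²)(3900 s) = 2.991 J.
Photons incident: 2.991 / 5.596e-19 = 5.345e18, i.e. 5.345e18/6.022e23 = 8.876e-6 mol.
Fraction absorbed: 1 − 10^(−0.362) = 0.5655.
Photons absorbed: 0.5655 × 8.876e-6 = 5.019e-6 mol.
Product: Φ × n_abs = 0.53 × 5.019e-6 = 2.660e-6 mol.
As a count: 2.660e-6 × 6.022e23 = 1.6e18.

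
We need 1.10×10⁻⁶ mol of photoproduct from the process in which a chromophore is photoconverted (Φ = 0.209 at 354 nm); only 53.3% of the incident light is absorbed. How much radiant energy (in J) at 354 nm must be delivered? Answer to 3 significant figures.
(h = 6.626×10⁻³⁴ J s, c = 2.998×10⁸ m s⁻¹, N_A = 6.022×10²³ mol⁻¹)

Photons that must be absorbed: 1.10×10⁻⁶ / 0.209 = 5.263×10⁻⁶ mol.
Incident photons needed: 5.263×10⁻⁶ / 0.533 = 9.874×10⁻⁶ mol.
Photon energy: hc/λ = 5.612×10⁻¹⁹ J; per mole, 3.380×10⁵ J mol⁻¹.
Energy required: 9.874×10⁻⁶ × 3.380×10⁵ = 3.34 J.

3.34 J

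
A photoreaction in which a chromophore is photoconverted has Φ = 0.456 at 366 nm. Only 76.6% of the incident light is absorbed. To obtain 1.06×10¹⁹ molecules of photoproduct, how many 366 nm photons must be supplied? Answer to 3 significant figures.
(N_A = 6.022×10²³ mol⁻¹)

Product: 1.06×10¹⁹ / 6.022×10²³ = 1.760×10⁻⁵ mol.
Photons that must be absorbed: 1.760×10⁻⁵ / 0.456 = 3.860×10⁻⁵ mol.
Incident photons needed: 3.860×10⁻⁵ / 0.766 = 5.039×10⁻⁵ mol.
Photon count: 5.039×10⁻⁵ × 6.022×10²³ = 3.03×10¹⁹.

3.03×10¹⁹ photons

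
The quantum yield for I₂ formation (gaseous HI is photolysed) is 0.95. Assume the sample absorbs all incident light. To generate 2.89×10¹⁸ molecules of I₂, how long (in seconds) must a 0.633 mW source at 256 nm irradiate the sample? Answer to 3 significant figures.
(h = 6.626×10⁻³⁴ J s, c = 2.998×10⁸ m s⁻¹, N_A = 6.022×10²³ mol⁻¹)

Product: 2.89×10¹⁸ / 6.022×10²³ = 4.799×10⁻⁶ mol.
Photons that must be absorbed: 4.799×10⁻⁶ / 0.95 = 5.052×10⁻⁶ mol.
Photon energy: hc/λ = 7.760×10⁻¹⁹ J; per mole, 4.673×10⁵ J mol⁻¹.
Energy required: 5.052×10⁻⁶ × 4.673×10⁵ = 2.361 J.
Time: 2.361 J / 0.000633 W = 3730 s.

t ≈ 3730 s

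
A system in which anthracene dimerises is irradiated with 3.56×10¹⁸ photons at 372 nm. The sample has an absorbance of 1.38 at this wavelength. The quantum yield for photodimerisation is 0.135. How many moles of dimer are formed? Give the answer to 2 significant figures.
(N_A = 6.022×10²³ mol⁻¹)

7.6×10⁻⁷ mol

Moles of photons: 3.56×10¹⁸ / 6.022×10²³ = 5.912×10⁻⁶ mol.
Fraction absorbed: 1 − 10^(−1.38) = 0.9583.
Photons absorbed: 0.9583 × 5.912×10⁻⁶ = 5.665×10⁻⁶ mol.
Product: Φ × n_abs = 0.135 × 5.665×10⁻⁶ = 7.648×10⁻⁷ mol.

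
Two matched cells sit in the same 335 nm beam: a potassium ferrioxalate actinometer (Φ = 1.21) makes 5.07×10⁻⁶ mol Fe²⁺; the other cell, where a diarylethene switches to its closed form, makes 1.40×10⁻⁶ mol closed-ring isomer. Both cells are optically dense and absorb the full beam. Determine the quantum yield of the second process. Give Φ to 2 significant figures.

Φ = 0.33

Photons absorbed by the actinometer: 5.07×10⁻⁶ / 1.21 = 4.190×10⁻⁶ mol.
Φ(unknown) = 1.40×10⁻⁶ / 4.190×10⁻⁶ = 0.33.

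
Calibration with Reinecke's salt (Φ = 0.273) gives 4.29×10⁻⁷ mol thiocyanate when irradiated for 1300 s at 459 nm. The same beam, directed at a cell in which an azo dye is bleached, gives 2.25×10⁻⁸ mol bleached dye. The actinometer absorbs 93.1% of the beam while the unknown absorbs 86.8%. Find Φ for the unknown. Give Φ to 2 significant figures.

Photons absorbed by the actinometer: 4.29×10⁻⁷ / 0.273 = 1.571×10⁻⁶ mol.
Incident flux: 1.571×10⁻⁶ / 0.931 = 1.687×10⁻⁶ einstein.
Absorbed by unknown: 0.868 × 1.687×10⁻⁶ = 1.464×10⁻⁶ mol.
Φ(unknown) = 2.25×10⁻⁸ / 1.464×10⁻⁶ = 0.015.

Φ = 0.015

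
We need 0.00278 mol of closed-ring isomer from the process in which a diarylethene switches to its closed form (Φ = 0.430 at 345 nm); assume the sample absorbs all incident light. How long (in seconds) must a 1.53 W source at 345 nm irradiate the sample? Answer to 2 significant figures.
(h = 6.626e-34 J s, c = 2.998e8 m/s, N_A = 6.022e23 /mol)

t ≈ 1500 s

Photons that must be absorbed: 0.00278 / 0.430 = 0.006465 mol.
Photon energy: hc/λ = 5.758e-19 J; per mole, 3.467e5 J mol⁻¹.
Energy required: 0.006465 × 3.467e5 = 2241 J.
Time: 2241 J / 1.53 W = 1500 s.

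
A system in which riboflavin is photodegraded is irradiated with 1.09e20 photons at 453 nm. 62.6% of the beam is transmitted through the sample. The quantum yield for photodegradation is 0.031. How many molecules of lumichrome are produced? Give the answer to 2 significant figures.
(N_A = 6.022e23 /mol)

1.3e18 molecules

Moles of photons: 1.09e20 / 6.022e23 = 1.810e-4 mol.
Fraction absorbed: 1 − 62.6/100 = 0.3740.
Photons absorbed: 0.3740 × 1.810e-4 = 6.769e-5 mol.
Product: Φ × n_abs = 0.031 × 6.769e-5 = 2.098e-6 mol.
As a count: 2.098e-6 × 6.022e23 = 1.3e18.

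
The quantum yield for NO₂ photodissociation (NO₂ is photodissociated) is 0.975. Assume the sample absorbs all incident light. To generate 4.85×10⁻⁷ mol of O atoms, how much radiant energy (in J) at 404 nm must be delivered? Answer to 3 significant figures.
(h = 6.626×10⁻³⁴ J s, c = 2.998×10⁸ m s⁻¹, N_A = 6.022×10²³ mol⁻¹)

0.147 J

Photons that must be absorbed: 4.85×10⁻⁷ / 0.975 = 4.974×10⁻⁷ mol.
Photon energy: hc/λ = 4.917×10⁻¹⁹ J; per mole, 2.961×10⁵ J mol⁻¹.
Energy required: 4.974×10⁻⁷ × 2.961×10⁵ = 0.147 J.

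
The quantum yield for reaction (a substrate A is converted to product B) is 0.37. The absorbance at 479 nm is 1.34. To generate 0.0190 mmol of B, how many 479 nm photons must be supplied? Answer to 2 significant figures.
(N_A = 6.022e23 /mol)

Product: 0.0190 mmol = 1.90e-5 mol.
Photons that must be absorbed: 1.90e-5 / 0.37 = 5.135e-5 mol.
Fraction absorbed: 1 − 10^(−1.34) = 0.9543.
Incident photons needed: 5.135e-5 / 0.9543 = 5.381e-5 mol.
Photon count: 5.381e-5 × 6.022e23 = 3.2e19.

3.2e19 photons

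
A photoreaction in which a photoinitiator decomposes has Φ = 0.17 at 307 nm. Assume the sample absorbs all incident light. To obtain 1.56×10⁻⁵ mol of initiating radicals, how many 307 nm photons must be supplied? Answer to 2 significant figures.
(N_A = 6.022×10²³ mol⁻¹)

Photons that must be absorbed: 1.56×10⁻⁵ / 0.17 = 9.176×10⁻⁵ mol.
Photon count: 9.176×10⁻⁵ × 6.022×10²³ = 5.5×10¹⁹.

5.5×10¹⁹ photons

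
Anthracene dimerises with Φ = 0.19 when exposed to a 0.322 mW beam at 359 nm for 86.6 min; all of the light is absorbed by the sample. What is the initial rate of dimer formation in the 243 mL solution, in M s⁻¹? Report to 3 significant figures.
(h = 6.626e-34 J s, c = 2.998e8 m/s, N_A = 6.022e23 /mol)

7.56e-10 M s⁻¹

Photon energy at 359 nm: hc/λ = (6.626e-34)(2.998e8)/(359e-9) = 5.533e-19 J.
Energy delivered: (0.322 mW)(5196 s) = 1.673 J.
Photons incident: 1.673 / 5.533e-19 = 3.024e18, i.e. 3.024e18/6.022e23 = 5.022e-6 mol.
Product formed: 0.19 × 5.022e-6 = 9.542e-7 mol.
Rate: 9.542e-7 mol / (5196 s × 0.243 L) = 7.56e-10 M s⁻¹.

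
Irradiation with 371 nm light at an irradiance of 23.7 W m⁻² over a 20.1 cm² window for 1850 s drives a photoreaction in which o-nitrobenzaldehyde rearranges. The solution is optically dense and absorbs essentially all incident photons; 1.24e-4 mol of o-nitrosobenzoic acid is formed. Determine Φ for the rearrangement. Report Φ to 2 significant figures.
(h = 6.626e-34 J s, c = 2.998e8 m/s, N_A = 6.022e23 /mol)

Photon energy at 371 nm: hc/λ = (6.626e-34)(2.998e8)/(371e-9) = 5.354e-19 J.
Energy delivered: (23.7 W m⁻²)(20.1e-4 m²)(1850 s) = 88.13 J.
Photons incident: 88.13 / 5.354e-19 = 1.646e20, i.e. 1.646e20/6.022e23 = 2.733e-4 mol.
Φ = 1.24e-4 mol / 2.733e-4 mol photons = 0.45.

Φ = 0.45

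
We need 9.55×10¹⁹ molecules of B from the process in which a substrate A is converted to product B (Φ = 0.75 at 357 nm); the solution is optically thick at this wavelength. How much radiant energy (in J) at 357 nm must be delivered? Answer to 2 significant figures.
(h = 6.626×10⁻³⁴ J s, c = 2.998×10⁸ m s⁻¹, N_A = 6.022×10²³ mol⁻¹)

Product: 9.55×10¹⁹ / 6.022×10²³ = 1.586×10⁻⁴ mol.
Photons that must be absorbed: 1.586×10⁻⁴ / 0.75 = 2.115×10⁻⁴ mol.
Photon energy: hc/λ = 5.564×10⁻¹⁹ J; per mole, 3.351×10⁵ J mol⁻¹.
Energy required: 2.115×10⁻⁴ × 3.351×10⁵ = 71 J.

71 J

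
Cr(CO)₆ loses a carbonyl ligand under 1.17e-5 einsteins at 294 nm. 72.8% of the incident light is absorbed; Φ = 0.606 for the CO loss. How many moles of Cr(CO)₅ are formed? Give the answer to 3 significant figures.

Photons absorbed: 0.728 × 1.17e-5 = 8.518e-6 mol.
Product: Φ × n_abs = 0.606 × 8.518e-6 = 5.162e-6 mol.

5.16e-6 mol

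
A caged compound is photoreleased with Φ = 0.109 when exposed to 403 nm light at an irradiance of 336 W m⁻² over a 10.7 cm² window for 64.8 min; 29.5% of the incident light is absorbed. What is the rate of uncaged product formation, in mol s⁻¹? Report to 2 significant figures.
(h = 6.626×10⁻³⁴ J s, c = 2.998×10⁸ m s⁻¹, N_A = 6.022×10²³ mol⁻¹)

Photon energy at 403 nm: hc/λ = (6.626×10⁻³⁴)(2.998×10⁸)/(403×10⁻⁹) = 4.929×10⁻¹⁹ J.
Energy delivered: (336 W m⁻²)(10.7×10⁻⁴ m²)(3888 s) = 1398 J.
Photons incident: 1398 / 4.929×10⁻¹⁹ = 2.836×10²¹, i.e. 2.836×10²¹/6.022×10²³ = 0.004709 mol.
Photons absorbed: 0.295 × 0.004709 = 0.001389 mol.
Product formed: 0.109 × 0.001389 = 1.514×10⁻⁴ mol.
Rate: 1.514×10⁻⁴ / 3888 s = 3.9×10⁻⁸ mol s⁻¹.

3.9×10⁻⁸ mol s⁻¹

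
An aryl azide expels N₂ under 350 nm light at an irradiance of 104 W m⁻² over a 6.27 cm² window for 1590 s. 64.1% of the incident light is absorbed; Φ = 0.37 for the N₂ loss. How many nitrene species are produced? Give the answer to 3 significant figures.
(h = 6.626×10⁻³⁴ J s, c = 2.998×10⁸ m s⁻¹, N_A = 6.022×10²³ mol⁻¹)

Photon energy at 350 nm: hc/λ = (6.626×10⁻³⁴)(2.998×10⁸)/(350×10⁻⁹) = 5.676×10⁻¹⁹ J.
Energy delivered: (104 W m⁻²)(6.27×10⁻⁴ m²)(1590 s) = 103.7 J.
Photons incident: 103.7 / 5.676×10⁻¹⁹ = 1.827×10²⁰, i.e. 1.827×10²⁰/6.022×10²³ = 3.034×10⁻⁴ mol.
Photons absorbed: 0.641 × 3.034×10⁻⁴ = 1.945×10⁻⁴ mol.
Product: Φ × n_abs = 0.37 × 1.945×10⁻⁴ = 7.197×10⁻⁵ mol.
As a count: 7.197×10⁻⁵ × 6.022×10²³ = 4.33×10¹⁹.

4.33×10¹⁹ species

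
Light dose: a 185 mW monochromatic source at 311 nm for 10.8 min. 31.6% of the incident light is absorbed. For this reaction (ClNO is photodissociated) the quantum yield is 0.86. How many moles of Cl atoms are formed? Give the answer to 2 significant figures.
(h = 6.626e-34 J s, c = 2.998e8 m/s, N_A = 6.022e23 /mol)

8.5e-5 mol

Photon energy at 311 nm: hc/λ = (6.626e-34)(2.998e8)/(311e-9) = 6.387e-19 J.
Energy delivered: (185 mW)(648 s) = 119.9 J.
Photons incident: 119.9 / 6.387e-19 = 1.877e20, i.e. 1.877e20/6.022e23 = 3.117e-4 mol.
Photons absorbed: 0.316 × 3.117e-4 = 9.850e-5 mol.
Product: Φ × n_abs = 0.86 × 9.850e-5 = 8.471e-5 mol.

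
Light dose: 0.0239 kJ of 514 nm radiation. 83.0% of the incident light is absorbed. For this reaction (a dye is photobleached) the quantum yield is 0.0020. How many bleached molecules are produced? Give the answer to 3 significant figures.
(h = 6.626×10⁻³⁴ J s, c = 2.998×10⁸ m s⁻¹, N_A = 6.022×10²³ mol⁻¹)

1.03×10¹⁷ bleached molecules

Photon energy at 514 nm: hc/λ = (6.626×10⁻³⁴)(2.998×10⁸)/(514×10⁻⁹) = 3.865×10⁻¹⁹ J.
Incident energy: 0.0239 kJ = 23.9 J.
Photons incident: 23.9 / 3.865×10⁻¹⁹ = 6.184×10¹⁹, i.e. 6.184×10¹⁹/6.022×10²³ = 1.027×10⁻⁴ mol.
Photons absorbed: 0.830 × 1.027×10⁻⁴ = 8.524×10⁻⁵ mol.
Product: Φ × n_abs = 0.0020 × 8.524×10⁻⁵ = 1.705×10⁻⁷ mol.
As a count: 1.705×10⁻⁷ × 6.022×10²³ = 1.03×10¹⁷.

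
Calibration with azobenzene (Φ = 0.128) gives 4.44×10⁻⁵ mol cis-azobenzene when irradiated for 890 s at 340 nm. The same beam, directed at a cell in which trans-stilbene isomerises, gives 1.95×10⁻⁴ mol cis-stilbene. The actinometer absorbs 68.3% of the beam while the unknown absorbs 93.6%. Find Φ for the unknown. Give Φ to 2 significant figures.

Φ = 0.41

Photons absorbed by the actinometer: 4.44×10⁻⁵ / 0.128 = 3.469×10⁻⁴ mol.
Incident flux: 3.469×10⁻⁴ / 0.683 = 5.079×10⁻⁴ einstein.
Absorbed by unknown: 0.936 × 5.079×10⁻⁴ = 4.754×10⁻⁴ mol.
Φ(unknown) = 1.95×10⁻⁴ / 4.754×10⁻⁴ = 0.41.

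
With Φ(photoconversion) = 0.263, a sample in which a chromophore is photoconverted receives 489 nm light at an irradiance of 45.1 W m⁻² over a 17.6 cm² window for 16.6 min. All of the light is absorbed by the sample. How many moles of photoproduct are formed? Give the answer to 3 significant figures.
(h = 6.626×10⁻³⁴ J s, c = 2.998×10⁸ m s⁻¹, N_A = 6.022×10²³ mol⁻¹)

Photon energy at 489 nm: hc/λ = (6.626×10⁻³⁴)(2.998×10⁸)/(489×10⁻⁹) = 4.062×10⁻¹⁹ J.
Energy delivered: (45.1 W m⁻²)(17.6×10⁻⁴ m²)(996 s) = 79.06 J.
Photons incident: 79.06 / 4.062×10⁻¹⁹ = 1.946×10²⁰, i.e. 1.946×10²⁰/6.022×10²³ = 3.231×10⁻⁴ mol.
Product: Φ × n_abs = 0.263 × 3.231×10⁻⁴ = 8.498×10⁻⁵ mol.

8.50×10⁻⁵ mol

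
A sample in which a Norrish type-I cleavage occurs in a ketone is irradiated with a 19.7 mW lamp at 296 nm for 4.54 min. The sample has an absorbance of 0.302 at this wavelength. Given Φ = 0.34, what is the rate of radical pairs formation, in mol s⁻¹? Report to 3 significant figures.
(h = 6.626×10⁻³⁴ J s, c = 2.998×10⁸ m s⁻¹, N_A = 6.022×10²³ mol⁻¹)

Photon energy at 296 nm: hc/λ = (6.626×10⁻³⁴)(2.998×10⁸)/(296×10⁻⁹) = 6.711×10⁻¹⁹ J.
Energy delivered: (19.7 mW)(272.4 s) = 5.366 J.
Photons incident: 5.366 / 6.711×10⁻¹⁹ = 7.996×10¹⁸, i.e. 7.996×10¹⁸/6.022×10²³ = 1.328×10⁻⁵ mol.
Fraction absorbed: 1 − 10^(−0.302) = 0.5011.
Photons absorbed: 0.5011 × 1.328×10⁻⁵ = 6.655×10⁻⁶ mol.
Product formed: 0.34 × 6.655×10⁻⁶ = 2.263×10⁻⁶ mol.
Rate: 2.263×10⁻⁶ / 272.4 s = 8.31×10⁻⁹ mol s⁻¹.

8.31×10⁻⁹ mol s⁻¹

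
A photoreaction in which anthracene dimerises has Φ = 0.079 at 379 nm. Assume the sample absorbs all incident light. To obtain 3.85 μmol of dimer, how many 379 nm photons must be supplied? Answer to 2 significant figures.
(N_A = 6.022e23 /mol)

2.9e19 photons

Product: 3.85 μmol = 3.85e-6 mol.
Photons that must be absorbed: 3.85e-6 / 0.079 = 4.873e-5 mol.
Photon count: 4.873e-5 × 6.022e23 = 2.9e19.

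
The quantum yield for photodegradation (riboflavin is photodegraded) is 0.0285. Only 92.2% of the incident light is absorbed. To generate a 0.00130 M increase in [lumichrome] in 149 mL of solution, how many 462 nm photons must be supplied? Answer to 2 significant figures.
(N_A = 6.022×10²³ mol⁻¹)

Product: (0.00130 M)(0.149 L) = 1.937×10⁻⁴ mol.
Photons that must be absorbed: 1.937×10⁻⁴ / 0.0285 = 0.006796 mol.
Incident photons needed: 0.006796 / 0.922 = 0.007371 mol.
Photon count: 0.007371 × 6.022×10²³ = 4.4×10²¹.

4.4×10²¹ photons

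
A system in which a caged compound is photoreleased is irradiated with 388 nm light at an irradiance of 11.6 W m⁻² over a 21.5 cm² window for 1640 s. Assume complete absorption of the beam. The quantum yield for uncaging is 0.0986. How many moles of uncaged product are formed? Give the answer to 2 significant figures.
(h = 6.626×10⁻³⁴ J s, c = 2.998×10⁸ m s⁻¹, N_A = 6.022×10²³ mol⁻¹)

Photon energy at 388 nm: hc/λ = (6.626×10⁻³⁴)(2.998×10⁸)/(388×10⁻⁹) = 5.120×10⁻¹⁹ J.
Energy delivered: (11.6 W m⁻²)(21.5×10⁻⁴ m²)(1640 s) = 40.90 J.
Photons incident: 40.90 / 5.120×10⁻¹⁹ = 7.988×10¹⁹, i.e. 7.988×10¹⁹/6.022×10²³ = 1.326×10⁻⁴ mol.
Product: Φ × n_abs = 0.0986 × 1.326×10⁻⁴ = 1.307×10⁻⁵ mol.

1.3×10⁻⁵ mol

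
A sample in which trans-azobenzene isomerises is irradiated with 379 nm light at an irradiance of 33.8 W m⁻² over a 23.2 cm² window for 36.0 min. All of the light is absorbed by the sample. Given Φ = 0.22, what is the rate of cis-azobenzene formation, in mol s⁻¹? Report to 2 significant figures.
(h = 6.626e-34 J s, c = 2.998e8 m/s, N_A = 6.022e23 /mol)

5.5e-8 mol s⁻¹

Photon energy at 379 nm: hc/λ = (6.626e-34)(2.998e8)/(379e-9) = 5.241e-19 J.
Energy delivered: (33.8 W m⁻²)(23.2e-4 m²)(2160 s) = 169.4 J.
Photons incident: 169.4 / 5.241e-19 = 3.232e20, i.e. 3.232e20/6.022e23 = 5.367e-4 mol.
Product formed: 0.22 × 5.367e-4 = 1.181e-4 mol.
Rate: 1.181e-4 / 2160 s = 5.5e-8 mol s⁻¹.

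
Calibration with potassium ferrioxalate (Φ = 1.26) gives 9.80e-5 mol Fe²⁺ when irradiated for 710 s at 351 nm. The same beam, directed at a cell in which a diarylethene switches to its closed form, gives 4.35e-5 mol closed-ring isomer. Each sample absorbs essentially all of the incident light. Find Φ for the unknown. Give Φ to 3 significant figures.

Photons absorbed by the actinometer: 9.80e-5 / 1.26 = 7.778e-5 mol.
Φ(unknown) = 4.35e-5 / 7.778e-5 = 0.559.

Φ = 0.559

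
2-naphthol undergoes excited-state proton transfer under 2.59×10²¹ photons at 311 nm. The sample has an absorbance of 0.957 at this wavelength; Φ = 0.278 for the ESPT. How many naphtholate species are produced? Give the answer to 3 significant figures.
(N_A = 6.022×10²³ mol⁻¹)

Moles of photons: 2.59×10²¹ / 6.022×10²³ = 0.004301 mol.
Fraction absorbed: 1 − 10^(−0.957) = 0.8896.
Photons absorbed: 0.8896 × 0.004301 = 0.003826 mol.
Product: Φ × n_abs = 0.278 × 0.003826 = 0.001064 mol.
As a count: 0.001064 × 6.022×10²³ = 6.41×10²⁰.

6.41×10²⁰ species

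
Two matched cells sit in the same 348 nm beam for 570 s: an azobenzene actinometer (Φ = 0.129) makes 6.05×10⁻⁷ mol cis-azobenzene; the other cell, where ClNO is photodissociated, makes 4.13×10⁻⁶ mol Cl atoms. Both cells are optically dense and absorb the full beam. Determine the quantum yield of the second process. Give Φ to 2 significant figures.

Photons absorbed by the actinometer: 6.05×10⁻⁷ / 0.129 = 4.690×10⁻⁶ mol.
Φ(unknown) = 4.13×10⁻⁶ / 4.690×10⁻⁶ = 0.88.

Φ = 0.88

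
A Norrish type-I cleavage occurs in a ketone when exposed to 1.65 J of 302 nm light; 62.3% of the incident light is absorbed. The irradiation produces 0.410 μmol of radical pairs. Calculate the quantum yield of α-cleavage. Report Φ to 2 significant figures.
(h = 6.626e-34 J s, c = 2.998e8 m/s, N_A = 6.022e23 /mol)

Product: 0.410 μmol = 4.10e-7 mol.
Photon energy at 302 nm: hc/λ = (6.626e-34)(2.998e8)/(302e-9) = 6.578e-19 J.
Photons incident: 1.65 / 6.578e-19 = 2.508e18, i.e. 2.508e18/6.022e23 = 4.165e-6 mol.
Photons absorbed: 0.623 × 4.165e-6 = 2.595e-6 mol.
Φ = 4.10e-7 mol / 2.595e-6 mol photons = 0.16.

Φ = 0.16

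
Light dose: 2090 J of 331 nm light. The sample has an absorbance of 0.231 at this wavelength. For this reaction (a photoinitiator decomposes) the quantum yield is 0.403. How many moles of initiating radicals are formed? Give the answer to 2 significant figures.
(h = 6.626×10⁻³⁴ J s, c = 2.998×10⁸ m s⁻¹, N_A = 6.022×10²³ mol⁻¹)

9.6×10⁻⁴ mol

Photon energy at 331 nm: hc/λ = (6.626×10⁻³⁴)(2.998×10⁸)/(331×10⁻⁹) = 6.001×10⁻¹⁹ J.
Photons incident: 2090 / 6.001×10⁻¹⁹ = 3.483×10²¹, i.e. 3.483×10²¹/6.022×10²³ = 0.005784 mol.
Fraction absorbed: 1 − 10^(−0.231) = 0.4125.
Photons absorbed: 0.4125 × 0.005784 = 0.002386 mol.
Product: Φ × n_abs = 0.403 × 0.002386 = 9.616×10⁻⁴ mol.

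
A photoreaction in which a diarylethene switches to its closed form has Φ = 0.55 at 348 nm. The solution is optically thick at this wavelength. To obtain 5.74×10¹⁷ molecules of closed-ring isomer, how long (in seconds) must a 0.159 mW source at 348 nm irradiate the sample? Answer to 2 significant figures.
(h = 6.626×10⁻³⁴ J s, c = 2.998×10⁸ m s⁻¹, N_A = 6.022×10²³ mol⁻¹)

t ≈ 3700 s

Product: 5.74×10¹⁷ / 6.022×10²³ = 9.532×10⁻⁷ mol.
Photons that must be absorbed: 9.532×10⁻⁷ / 0.55 = 1.733×10⁻⁶ mol.
Photon energy: hc/λ = 5.708×10⁻¹⁹ J; per mole, 3.437×10⁵ J mol⁻¹.
Energy required: 1.733×10⁻⁶ × 3.437×10⁵ = 0.5956 J.
Time: 0.5956 J / 0.000159 W = 3700 s.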